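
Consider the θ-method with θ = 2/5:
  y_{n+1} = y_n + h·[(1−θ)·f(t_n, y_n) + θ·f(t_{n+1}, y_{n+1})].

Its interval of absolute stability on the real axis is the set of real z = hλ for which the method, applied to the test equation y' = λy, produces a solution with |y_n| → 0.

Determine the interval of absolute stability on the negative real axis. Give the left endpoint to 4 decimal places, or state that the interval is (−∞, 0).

(-10.0000, 0).

Test eqn y'=λy, z=hλ:
  y_{n+1} = y_n + z·[3/5·y_n + 2/5·y_{n+1}] ⇒ (1 − 2/5z)y_{n+1} = (1 + 3/5z)y_n
  so R(z) = (1 + 3/5z)/(1 − 2/5z).

Need |R(x)|<1, x<0.
x=-1.04: |R|=0.2655
R=−1: 1+3/5x = −1+2/5x ⇒ -1/5x=2 ⇒ x=2/(-1/5)=-10.0000
Confirm numerically:
  x=-8.920: |R|=0.95271 <1
  x=-8.741: |R|=0.94400 <1
  x=-6.054: |R|=0.76935 <1
  x=-4.118: |R|=0.55561 <1
  x=-10.281: |R|=1.01099 >1
  x=-10.162: |R|=1.00640 >1
  x=-10.033: |R|=1.00132 >1
So |R|<1 on (-10.0000, 0).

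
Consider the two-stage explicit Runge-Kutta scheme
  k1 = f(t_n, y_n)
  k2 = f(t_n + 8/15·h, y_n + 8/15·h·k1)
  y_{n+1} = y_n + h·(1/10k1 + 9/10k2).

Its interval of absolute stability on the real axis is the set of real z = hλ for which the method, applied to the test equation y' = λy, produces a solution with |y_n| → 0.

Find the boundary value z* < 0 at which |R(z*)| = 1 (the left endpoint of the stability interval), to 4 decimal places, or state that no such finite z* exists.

left endpoint -2.0833.

With y'=λy (z=hλ):
  k1=λy_n ⇒ h·k1=z·y_n;  k2=λ(1+8/15z)y_n ⇒ h·k2=z(1+8/15z)y_n
  y_{n+1}/y_n = 1 + 1/10z + 9/10z(1+8/15z) = 1 + z + 12/25z²
  ⇒ R(z) = 1 + z + 12/25z².

Solve |R(x)|<1 on ℝ⁻.
x=-0.45: |R|=0.6472
R=1: x+12/25x²=0 ⇒ x=−25/12=-2.0833; min R=1−1/(4·12/25)=0.4792>−1
Confirm numerically:
  x=-1.668: |R|=0.66747 <1
  x=-1.601: |R|=0.62934 <1
  x=-1.372: |R|=0.53154 <1
  x=-2.135: |R|=1.05295 >1
  x=-2.129: |R|=1.04667 >1
Stable set (-2.0833, 0).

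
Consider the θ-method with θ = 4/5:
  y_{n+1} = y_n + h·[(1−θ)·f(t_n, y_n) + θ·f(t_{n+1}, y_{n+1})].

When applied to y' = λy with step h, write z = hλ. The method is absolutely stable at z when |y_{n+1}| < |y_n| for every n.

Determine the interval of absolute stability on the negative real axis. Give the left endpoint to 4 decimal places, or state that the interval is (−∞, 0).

interval (−∞, 0).

Test eqn y'=λy, z=hλ:
  y_{n+1} = y_n + z·[1/5·y_n + 4/5·y_{n+1}] ⇒ (1 − 4/5z)y_{n+1} = (1 + 1/5z)y_n
  ⇒ R(z) = (1 + 1/5z)/(1 − 4/5z).

Find x<0 with |R(x)|<1.
x=-1: |R|=0.4444
x=-2: |R|=0.2308
x=-10: |R|=0.1111
x=-100: |R|=0.2346
θ=4/5≥1/2 ⇒ |1+1/5x|<|1−4/5x| ∀x<0 ⇒ stable on all of ℝ⁻.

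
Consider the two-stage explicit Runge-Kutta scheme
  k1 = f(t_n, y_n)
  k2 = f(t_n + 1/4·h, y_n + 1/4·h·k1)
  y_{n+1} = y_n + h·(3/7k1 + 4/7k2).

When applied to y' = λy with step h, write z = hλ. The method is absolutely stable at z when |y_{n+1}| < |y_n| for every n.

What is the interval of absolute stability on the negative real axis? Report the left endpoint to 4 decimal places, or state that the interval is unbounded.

Set f=λy, z=hλ:
  k1=λy_n ⇒ h·k1=z·y_n;  k2=λ(1+1/4z)y_n ⇒ h·k2=z(1+1/4z)y_n
  y_{n+1}/y_n = 1 + 3/7z + 4/7z(1+1/4z) = 1 + z + 1/7z²
  Hence R(z) = 1 + z + 1/7z².

Need |R(x)|<1, x<0.
x=-1: |R|=0.1429
R=1: x+1/7x²=0 ⇒ x=−7=-7.0000; min R=1−1/(4·1/7)=-0.7500>−1
Confirm numerically:
  x=-6.481: |R|=0.51948 <1
  x=-5.337: |R|=0.26792 <1
  x=-4.619: |R|=0.57112 <1
  x=-4.576: |R|=0.58460 <1
  x=-7.285: |R|=1.29660 >1
  x=-7.158: |R|=1.16157 >1
Stable set (-7.0000, 0).

(-7.0000, 0).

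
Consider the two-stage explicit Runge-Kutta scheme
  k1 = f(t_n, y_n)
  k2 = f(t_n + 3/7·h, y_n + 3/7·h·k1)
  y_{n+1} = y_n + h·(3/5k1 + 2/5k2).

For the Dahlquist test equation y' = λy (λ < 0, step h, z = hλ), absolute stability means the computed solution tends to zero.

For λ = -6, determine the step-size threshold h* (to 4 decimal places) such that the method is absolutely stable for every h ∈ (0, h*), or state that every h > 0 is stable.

Test eqn y'=λy, z=hλ:
  k1=λy_n ⇒ h·k1=z·y_n;  k2=λ(1+3/7z)y_n ⇒ h·k2=z(1+3/7z)y_n
  y_{n+1}/y_n = 1 + 3/5z + 2/5z(1+3/7z) = 1 + z + 6/35z²
  R(z) = 1 + z + 6/35z².

Find x<0 with |R(x)|<1.
x=-1.45: |R|=0.0896
R=1: x+6/35x²=0 ⇒ x=−35/6=-5.8333; min R=1−1/(4·6/35)=-0.4583>−1
Confirm numerically:
  x=-4.424: |R|=0.06884 <1
  x=-4.021: |R|=0.24927 <1
  x=-3.069: |R|=0.45436 <1
  x=-6.142: |R|=1.32500 >1
  x=-6.117: |R|=1.29746 >1
  x=-6.019: |R|=1.19158 >1
Interval (-5.8333, 0).

(-5.8333,0); λ=-6 ⇒ h* = (35/6)/6 = 0.9722.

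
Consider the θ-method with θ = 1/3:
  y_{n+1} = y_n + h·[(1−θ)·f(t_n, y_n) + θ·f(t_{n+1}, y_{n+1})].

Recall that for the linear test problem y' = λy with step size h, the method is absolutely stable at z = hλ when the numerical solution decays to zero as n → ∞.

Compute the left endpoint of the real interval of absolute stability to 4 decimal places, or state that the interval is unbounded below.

left endpoint -6.0000.

Set f=λy, z=hλ:
  y_{n+1} = y_n + z·[2/3·y_n + 1/3·y_{n+1}] ⇒ (1 − 1/3z)y_{n+1} = (1 + 2/3z)y_n
  Hence R(z) = (1 + 2/3z)/(1 − 1/3z).

Need |R(x)|<1, x<0.
x=-1.04: |R|=0.2277
R=−1: 1+2/3x = −1+1/3x ⇒ -1/3x=2 ⇒ x=2/(-1/3)=-6.0000
Confirm numerically:
  x=-4.696: |R|=0.83056 <1
  x=-3.822: |R|=0.68074 <1
  x=-3.643: |R|=0.64519 <1
  x=-6.565: |R|=1.05907 >1
  x=-6.209: |R|=1.02270 >1
Interval (-6.0000, 0).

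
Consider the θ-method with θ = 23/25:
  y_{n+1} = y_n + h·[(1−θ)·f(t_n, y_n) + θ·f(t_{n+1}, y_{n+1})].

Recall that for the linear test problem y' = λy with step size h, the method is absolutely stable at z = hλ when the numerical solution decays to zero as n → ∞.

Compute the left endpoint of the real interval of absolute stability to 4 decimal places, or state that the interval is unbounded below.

On y'=λy, z=hλ:
  y_{n+1} = y_n + z·[2/25·y_n + 23/25·y_{n+1}] ⇒ (1 − 23/25z)y_{n+1} = (1 + 2/25z)y_n
  ⇒ R(z) = (1 + 2/25z)/(1 − 23/25z).

Solve |R(x)|<1 on ℝ⁻.
x=-1.62: |R|=0.3495
x=-2: |R|=0.2958
x=-10: |R|=0.0196
x=-100: |R|=0.0753
θ=23/25≥1/2 ⇒ |1+2/25x|<|1−23/25x| ∀x<0 ⇒ interval (−∞,0).

interval (−∞, 0).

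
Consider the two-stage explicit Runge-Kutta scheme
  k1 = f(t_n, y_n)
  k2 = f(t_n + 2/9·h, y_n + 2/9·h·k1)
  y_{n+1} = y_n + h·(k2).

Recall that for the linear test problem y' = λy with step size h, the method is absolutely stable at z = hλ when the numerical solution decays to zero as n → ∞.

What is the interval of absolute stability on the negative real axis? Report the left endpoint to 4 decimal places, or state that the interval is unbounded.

Set f=λy, z=hλ:
  k1=λy_n ⇒ h·k1=z·y_n;  k2=λ(1+2/9z)y_n ⇒ h·k2=z(1+2/9z)y_n
  y_{n+1}/y_n = 1 + z(1+2/9z) = 1 + z + 2/9z²
  R(z) = 1 + z + 2/9z².

Boundary: |R(x)|=1, x<0.
x=-1.68: |R|=0.0528
R=1: x+2/9x²=0 ⇒ x=−9/2=-4.5000; min R=1−1/(4·2/9)=-0.1250>−1
Confirm numerically:
  x=-3.719: |R|=0.35455 <1
  x=-3.081: |R|=0.02846 <1
  x=-2.751: |R|=0.06922 <1
  x=-5.000: |R|=1.55556 >1
  x=-4.643: |R|=1.14754 >1
Interval (-4.5000, 0).

z∈(-4.5000,0).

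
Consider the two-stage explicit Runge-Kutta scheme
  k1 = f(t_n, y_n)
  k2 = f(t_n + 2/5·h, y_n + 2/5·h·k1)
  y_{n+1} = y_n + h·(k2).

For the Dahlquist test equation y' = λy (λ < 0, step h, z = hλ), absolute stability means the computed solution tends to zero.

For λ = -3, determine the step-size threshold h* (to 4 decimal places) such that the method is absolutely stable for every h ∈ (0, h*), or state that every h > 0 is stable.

(-2.5000,0); λ=-3 ⇒ h* = (5/2)/3 = 0.8333.

Test eqn y'=λy, z=hλ:
  k1=λy_n ⇒ h·k1=z·y_n;  k2=λ(1+2/5z)y_n ⇒ h·k2=z(1+2/5z)y_n
  y_{n+1}/y_n = 1 + z(1+2/5z) = 1 + z + 2/5z²
  R(z) = 1 + z + 2/5z².

Solve |R(x)|<1 on ℝ⁻.
x=-0.99: |R|=0.4020
R=1: x+2/5x²=0 ⇒ x=−5/2=-2.5000; min R=1−1/(4·2/5)=0.3750>−1
Confirm numerically:
  x=-2.103: |R|=0.66604 <1
  x=-1.093: |R|=0.38486 <1
  x=-1.048: |R|=0.39132 <1
  x=-3.048: |R|=1.66812 >1
  x=-2.876: |R|=1.43255 >1
  x=-2.671: |R|=1.18270 >1
So |R|<1 on (-2.5000, 0).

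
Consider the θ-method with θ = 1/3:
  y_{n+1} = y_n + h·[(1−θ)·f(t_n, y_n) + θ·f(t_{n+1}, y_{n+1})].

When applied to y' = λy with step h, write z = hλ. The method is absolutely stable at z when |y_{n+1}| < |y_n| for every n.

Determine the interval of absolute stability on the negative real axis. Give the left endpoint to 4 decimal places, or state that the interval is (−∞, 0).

Set f=λy, z=hλ:
  y_{n+1} = y_n + z·[2/3·y_n + 1/3·y_{n+1}] ⇒ (1 − 1/3z)y_{n+1} = (1 + 2/3z)y_n
  R(z) = (1 + 2/3z)/(1 − 1/3z).

Solve |R(x)|<1 on ℝ⁻.
x=-1.6: |R|=0.0435
R=−1: 1+2/3x = −1+1/3x ⇒ -1/3x=2 ⇒ x=2/(-1/3)=-6.0000
Confirm numerically:
  x=-3.035: |R|=0.50870 <1
  x=-2.915: |R|=0.47844 <1
  x=-2.417: |R|=0.33856 <1
  x=-6.565: |R|=1.05907 >1
  x=-6.552: |R|=1.05779 >1
  x=-6.169: |R|=1.01843 >1
Interval (-6.0000, 0).

z∈(-6.0000,0).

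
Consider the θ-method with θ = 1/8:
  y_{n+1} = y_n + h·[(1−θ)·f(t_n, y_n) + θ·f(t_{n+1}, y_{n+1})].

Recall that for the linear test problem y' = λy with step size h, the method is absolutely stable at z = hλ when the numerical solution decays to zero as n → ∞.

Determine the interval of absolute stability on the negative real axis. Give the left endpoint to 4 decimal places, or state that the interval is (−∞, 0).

z∈(-2.6667,0).

Test eqn y'=λy, z=hλ:
  y_{n+1} = y_n + z·[7/8·y_n + 1/8·y_{n+1}] ⇒ (1 − 1/8z)y_{n+1} = (1 + 7/8z)y_n
  Hence R(z) = (1 + 7/8z)/(1 − 1/8z).

Solve |R(x)|<1 on ℝ⁻.
x=-1.78: |R|=0.4560
R=−1: 1+7/8x = −1+1/8x ⇒ -3/4x=2 ⇒ x=2/(-3/4)=-2.6667
Confirm numerically:
  x=-2.330: |R|=0.80445 <1
  x=-2.005: |R|=0.60320 <1
  x=-1.839: |R|=0.49527 <1
  x=-3.015: |R|=1.18974 >1
  x=-2.837: |R|=1.09431 >1
  x=-2.799: |R|=1.07353 >1
Stable set (-2.6667, 0).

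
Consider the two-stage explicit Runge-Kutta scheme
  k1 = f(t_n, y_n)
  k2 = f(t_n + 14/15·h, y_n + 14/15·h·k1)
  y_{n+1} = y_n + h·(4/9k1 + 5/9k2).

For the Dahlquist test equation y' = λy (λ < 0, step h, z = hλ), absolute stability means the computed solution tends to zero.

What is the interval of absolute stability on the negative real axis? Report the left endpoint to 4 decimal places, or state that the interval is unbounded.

Test eqn y'=λy, z=hλ:
  k1=λy_n ⇒ h·k1=z·y_n;  k2=λ(1+14/15z)y_n ⇒ h·k2=z(1+14/15z)y_n
  y_{n+1}/y_n = 1 + 4/9z + 5/9z(1+14/15z) = 1 + z + 14/27z²
  so R(z) = 1 + z + 14/27z².

Boundary: |R(x)|=1, x<0.
x=-1.57: |R|=0.7081
R=1: x+14/27x²=0 ⇒ x=−27/14=-1.9286; min R=1−1/(4·14/27)=0.5179>−1
Confirm numerically:
  x=-1.629: |R|=0.74696 <1
  x=-1.302: |R|=0.57699 <1
  x=-0.967: |R|=0.51786 <1
  x=-0.895: |R|=0.52035 <1
  x=-2.514: |R|=1.76314 >1
  x=-2.319: |R|=1.46947 >1
So |R|<1 on (-1.9286, 0).

(-1.9286, 0).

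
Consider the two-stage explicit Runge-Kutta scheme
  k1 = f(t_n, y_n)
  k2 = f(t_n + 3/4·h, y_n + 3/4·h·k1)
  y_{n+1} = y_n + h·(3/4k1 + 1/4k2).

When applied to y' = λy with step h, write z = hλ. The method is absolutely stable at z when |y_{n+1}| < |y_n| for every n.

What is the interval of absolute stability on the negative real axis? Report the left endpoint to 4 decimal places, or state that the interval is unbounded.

(-5.3333, 0).

On y'=λy, z=hλ:
  k1=λy_n ⇒ h·k1=z·y_n;  k2=λ(1+3/4z)y_n ⇒ h·k2=z(1+3/4z)y_n
  y_{n+1}/y_n = 1 + 3/4z + 1/4z(1+3/4z) = 1 + z + 3/16z²
  Hence R(z) = 1 + z + 3/16z².

Find x<0 with |R(x)|<1.
x=-0.84: |R|=0.2923
R=1: x+3/16x²=0 ⇒ x=−16/3=-5.3333; min R=1−1/(4·3/16)=-0.3333>−1
Confirm numerically:
  x=-4.272: |R|=0.14987 <1
  x=-3.409: |R|=0.23001 <1
  x=-2.574: |R|=0.33172 <1
  x=-5.888: |R|=1.61235 >1
  x=-5.693: |R|=1.38392 >1
Interval (-5.3333, 0).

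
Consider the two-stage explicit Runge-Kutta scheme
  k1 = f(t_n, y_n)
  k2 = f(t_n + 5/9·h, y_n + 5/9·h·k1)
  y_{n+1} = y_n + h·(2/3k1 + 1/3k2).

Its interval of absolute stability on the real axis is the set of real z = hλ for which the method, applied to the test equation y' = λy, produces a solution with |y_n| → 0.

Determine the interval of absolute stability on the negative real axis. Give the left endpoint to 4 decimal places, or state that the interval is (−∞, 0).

On y'=λy, z=hλ:
  k1=λy_n ⇒ h·k1=z·y_n;  k2=λ(1+5/9z)y_n ⇒ h·k2=z(1+5/9z)y_n
  y_{n+1}/y_n = 1 + 2/3z + 1/3z(1+5/9z) = 1 + z + 5/27z²
  ⇒ R(z) = 1 + z + 5/27z².

Solve |R(x)|<1 on ℝ⁻.
x=-1.6: |R|=0.1259
R=1: x+5/27x²=0 ⇒ x=−27/5=-5.4000; min R=1−1/(4·5/27)=-0.3500>−1
Confirm numerically:
  x=-3.872: |R|=0.09563 <1
  x=-3.595: |R|=0.20166 <1
  x=-2.887: |R|=0.34352 <1
  x=-2.765: |R|=0.34922 <1
  x=-5.571: |R|=1.17641 >1
  x=-5.535: |R|=1.13837 >1
  x=-5.526: |R|=1.12894 >1
Interval (-5.4000, 0).

z∈(-5.4000,0).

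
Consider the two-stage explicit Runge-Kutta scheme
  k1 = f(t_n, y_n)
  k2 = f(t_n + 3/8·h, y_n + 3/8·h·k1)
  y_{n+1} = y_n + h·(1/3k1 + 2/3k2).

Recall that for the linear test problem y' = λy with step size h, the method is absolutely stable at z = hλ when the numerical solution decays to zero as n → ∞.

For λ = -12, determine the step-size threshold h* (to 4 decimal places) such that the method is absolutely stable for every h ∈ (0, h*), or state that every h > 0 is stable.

Set f=λy, z=hλ:
  k1=λy_n ⇒ h·k1=z·y_n;  k2=λ(1+3/8z)y_n ⇒ h·k2=z(1+3/8z)y_n
  y_{n+1}/y_n = 1 + 1/3z + 2/3z(1+3/8z) = 1 + z + 1/4z²
  ⇒ R(z) = 1 + z + 1/4z².

Boundary: |R(x)|=1, x<0.
x=-1.04: |R|=0.2304
R=1: x+1/4x²=0 ⇒ x=−4=-4.0000; min R=1−1/(4·1/4)=0.0000>−1
Confirm numerically:
  x=-2.792: |R|=0.15682 <1
  x=-2.499: |R|=0.06225 <1
  x=-1.780: |R|=0.01210 <1
  x=-4.308: |R|=1.33172 >1
  x=-4.125: |R|=1.12891 >1
  x=-4.035: |R|=1.03531 >1
So |R|<1 on (-4.0000, 0).

(-4.0000,0); λ=-12 ⇒ h* = (4)/12 = 0.3333.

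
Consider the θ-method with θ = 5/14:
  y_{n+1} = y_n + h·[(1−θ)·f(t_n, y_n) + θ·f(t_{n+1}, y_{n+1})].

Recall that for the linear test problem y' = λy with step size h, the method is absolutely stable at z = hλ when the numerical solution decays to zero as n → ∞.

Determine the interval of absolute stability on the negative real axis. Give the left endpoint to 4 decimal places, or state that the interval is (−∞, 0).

z∈(-7.0000,0).

On y'=λy, z=hλ:
  y_{n+1} = y_n + z·[9/14·y_n + 5/14·y_{n+1}] ⇒ (1 − 5/14z)y_{n+1} = (1 + 9/14z)y_n
  R(z) = (1 + 9/14z)/(1 − 5/14z).

Need |R(x)|<1, x<0.
x=-0.67: |R|=0.4594
R=−1: 1+9/14x = −1+5/14x ⇒ -2/7x=2 ⇒ x=2/(-2/7)=-7.0000
Confirm numerically:
  x=-6.261: |R|=0.93475 <1
  x=-5.247: |R|=0.82572 <1
  x=-4.261: |R|=0.68968 <1
  x=-3.227: |R|=0.49919 <1
  x=-7.552: |R|=1.04266 >1
  x=-7.167: |R|=1.01340 >1
So |R|<1 on (-7.0000, 0).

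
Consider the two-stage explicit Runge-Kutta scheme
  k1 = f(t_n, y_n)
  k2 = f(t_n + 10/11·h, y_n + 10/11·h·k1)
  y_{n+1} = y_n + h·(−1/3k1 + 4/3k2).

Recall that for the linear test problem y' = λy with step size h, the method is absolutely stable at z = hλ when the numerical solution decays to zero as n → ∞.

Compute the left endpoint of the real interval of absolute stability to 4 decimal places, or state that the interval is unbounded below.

On y'=λy, z=hλ:
  k1=λy_n ⇒ h·k1=z·y_n;  k2=λ(1+10/11z)y_n ⇒ h·k2=z(1+10/11z)y_n
  y_{n+1}/y_n = 1 − 1/3z + 4/3z(1+10/11z) = 1 + z + 40/33z²
  Hence R(z) = 1 + z + 40/33z².

Solve |R(x)|<1 on ℝ⁻.
x=-1.6: |R|=2.5030
R=1: x+40/33x²=0 ⇒ x=−33/40=-0.8250; min R=1−1/(4·40/33)=0.7937>−1
Confirm numerically:
  x=-0.747: |R|=0.92937 <1
  x=-0.620: |R|=0.84594 <1
  x=-0.405: |R|=0.79382 <1
  x=-1.112: |R|=1.38684 >1
  x=-0.957: |R|=1.15312 >1
Stable set (-0.8250, 0).

z* = -0.8250.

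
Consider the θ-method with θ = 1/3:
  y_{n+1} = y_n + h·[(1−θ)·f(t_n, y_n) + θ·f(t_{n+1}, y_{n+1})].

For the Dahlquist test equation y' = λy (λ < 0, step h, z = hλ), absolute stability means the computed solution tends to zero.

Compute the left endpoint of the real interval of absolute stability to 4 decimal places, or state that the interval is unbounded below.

On y'=λy, z=hλ:
  y_{n+1} = y_n + z·[2/3·y_n + 1/3·y_{n+1}] ⇒ (1 − 1/3z)y_{n+1} = (1 + 2/3z)y_n
  R(z) = (1 + 2/3z)/(1 − 1/3z).

Solve |R(x)|<1 on ℝ⁻.
x=-1.5: |R|=0.0000
R=−1: 1+2/3x = −1+1/3x ⇒ -1/3x=2 ⇒ x=2/(-1/3)=-6.0000
Confirm numerically:
  x=-5.784: |R|=0.97541 <1
  x=-5.077: |R|=0.88572 <1
  x=-4.653: |R|=0.82399 <1
  x=-2.924: |R|=0.48076 <1
  x=-6.337: |R|=1.03609 >1
  x=-6.174: |R|=1.01897 >1
Stable set (-6.0000, 0).

z* = -6.0000.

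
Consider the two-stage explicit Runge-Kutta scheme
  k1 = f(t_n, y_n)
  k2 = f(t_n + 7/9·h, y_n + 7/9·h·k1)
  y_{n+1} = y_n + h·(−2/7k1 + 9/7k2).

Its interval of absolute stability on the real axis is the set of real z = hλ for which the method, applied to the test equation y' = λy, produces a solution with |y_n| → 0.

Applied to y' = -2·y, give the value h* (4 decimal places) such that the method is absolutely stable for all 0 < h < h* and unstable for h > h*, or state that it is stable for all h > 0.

(-1.0000,0); λ=-2 ⇒ h* = (1)/2 = 0.5000.

On y'=λy, z=hλ:
  k1=λy_n ⇒ h·k1=z·y_n;  k2=λ(1+7/9z)y_n ⇒ h·k2=z(1+7/9z)y_n
  y_{n+1}/y_n = 1 − 2/7z + 9/7z(1+7/9z) = 1 + z + z²
  Hence R(z) = 1 + z + z².

Find x<0 with |R(x)|<1.
x=-1.5: |R|=1.7500
R=1: x+1x²=0 ⇒ x=−1=-1.0000; min R=1−1/(4·1)=0.7500>−1
Confirm numerically:
  x=-0.891: |R|=0.90288 <1
  x=-0.699: |R|=0.78960 <1
  x=-0.562: |R|=0.75384 <1
  x=-1.594: |R|=1.94684 >1
  x=-1.382: |R|=1.52792 >1
  x=-1.321: |R|=1.42404 >1
Interval (-1.0000, 0).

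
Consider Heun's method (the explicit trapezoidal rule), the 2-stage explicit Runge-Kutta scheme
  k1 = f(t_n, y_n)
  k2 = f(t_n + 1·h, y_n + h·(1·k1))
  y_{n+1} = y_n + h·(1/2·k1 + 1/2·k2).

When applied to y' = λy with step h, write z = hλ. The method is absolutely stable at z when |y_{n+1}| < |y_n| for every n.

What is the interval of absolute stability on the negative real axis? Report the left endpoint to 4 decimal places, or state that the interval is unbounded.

(-2.0000, 0).

On y'=λy, z=hλ:
  order 2, 2-stage ⇒ R(z)=1+z+z^2/2
  (e.g. R(-1.6)=0.68000, |R|=0.68000)

Solve |R(x)|<1 on ℝ⁻.
x=-1.6: |R|=0.6800
|R(-1.23)|=0.5264 |R(-1.17)|=0.5144 |R(-1.04)|=0.5008
Bisect:
  x_lo=-2.6099 |R|=1.7959  x_hi=-0.2388 |R|=0.7897
  mid=-1.42437 |R|=0.59005 →hi
  mid=-2.01714 |R|=1.01728 →lo
  mid=-1.72075 |R|=0.75974 →hi
  mid=-1.86895 |R|=0.87753 →hi
  mid=-1.94304 |R|=0.94466 →hi
  mid=-1.98009 |R|=0.98029 →hi
  mid=-1.99861 |R|=0.99861 →hi
  mid=-2.00788 |R|=1.00791 →lo
  mid=-2.00324 |R|=1.00325 →lo
  mid=-2.00093 |R|=1.00093 →lo
  ...
  [-2.00006,-1.99992] ⇒ x*=-2.0000
Stable set (-2.0000, 0).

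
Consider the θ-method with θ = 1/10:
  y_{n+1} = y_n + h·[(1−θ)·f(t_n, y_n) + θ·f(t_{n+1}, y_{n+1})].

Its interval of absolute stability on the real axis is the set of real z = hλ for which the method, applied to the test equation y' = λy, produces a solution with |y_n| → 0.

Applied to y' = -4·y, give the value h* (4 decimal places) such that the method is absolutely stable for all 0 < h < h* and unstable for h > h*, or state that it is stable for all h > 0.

(-2.5000,0); λ=-4 ⇒ h* = (5/2)/4 = 0.6250.

With y'=λy (z=hλ):
  y_{n+1} = y_n + z·[9/10·y_n + 1/10·y_{n+1}] ⇒ (1 − 1/10z)y_{n+1} = (1 + 9/10z)y_n
  so R(z) = (1 + 9/10z)/(1 − 1/10z).

Need |R(x)|<1, x<0.
x=-1.72: |R|=0.4676
R=−1: 1+9/10x = −1+1/10x ⇒ -4/5x=2 ⇒ x=2/(-4/5)=-2.5000
Confirm numerically:
  x=-2.200: |R|=0.80328 <1
  x=-1.690: |R|=0.44568 <1
  x=-1.358: |R|=0.19563 <1
  x=-2.990: |R|=1.30177 >1
  x=-2.753: |R|=1.15871 >1
Interval (-2.5000, 0).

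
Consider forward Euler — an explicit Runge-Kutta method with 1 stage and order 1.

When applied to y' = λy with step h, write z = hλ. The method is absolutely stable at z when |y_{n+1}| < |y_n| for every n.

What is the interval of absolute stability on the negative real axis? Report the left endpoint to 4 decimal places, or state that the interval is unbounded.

(-2.0000, 0).

On y'=λy, z=hλ:
  order 1, 1-stage ⇒ R(z)=1+z
  (e.g. R(-0.59)=0.41000, |R|=0.41000)

Solve |R(x)|<1 on ℝ⁻.
x=-0.59: |R|=0.4100
|R(-1.86)|=0.8600 |R(-1.85)|=0.8500 |R(-1.67)|=0.6700
Bisect:
  x_lo=-2.7550 |R|=1.7550  x_hi=-0.3841 |R|=0.6159
  mid=-1.56955 |R|=0.56955 →hi
  mid=-2.16228 |R|=1.16228 →lo
  mid=-1.86592 |R|=0.86592 →hi
  mid=-2.01410 |R|=1.01410 →lo
  mid=-1.94001 |R|=0.94001 →hi
  mid=-1.97705 |R|=0.97705 →hi
  mid=-1.99558 |R|=0.99558 →hi
  mid=-2.00484 |R|=1.00484 →lo
  mid=-2.00021 |R|=1.00021 →lo
  ...
  [-2.00006,-1.99992] ⇒ x*=-2.0000
So |R|<1 on (-2.0000, 0).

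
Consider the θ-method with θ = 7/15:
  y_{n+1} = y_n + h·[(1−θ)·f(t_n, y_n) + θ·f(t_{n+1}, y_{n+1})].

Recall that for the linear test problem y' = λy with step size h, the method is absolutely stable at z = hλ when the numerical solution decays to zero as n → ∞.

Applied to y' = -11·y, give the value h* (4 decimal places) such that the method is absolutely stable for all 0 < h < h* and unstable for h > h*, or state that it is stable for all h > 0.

Set f=λy, z=hλ:
  y_{n+1} = y_n + z·[8/15·y_n + 7/15·y_{n+1}] ⇒ (1 − 7/15z)y_{n+1} = (1 + 8/15z)y_n
  so R(z) = (1 + 8/15z)/(1 − 7/15z).

Need |R(x)|<1, x<0.
x=-0.69: |R|=0.4781
R=−1: 1+8/15x = −1+7/15x ⇒ -1/15x=2 ⇒ x=2/(-1/15)=-30.0000
Confirm numerically:
  x=-29.142: |R|=0.99608 <1
  x=-26.309: |R|=0.98147 <1
  x=-14.957: |R|=0.87433 <1
  x=-14.887: |R|=0.87322 <1
  x=-30.565: |R|=1.00247 >1
  x=-30.050: |R|=1.00022 >1
So |R|<1 on (-30.0000, 0).

(-30.0000,0); λ=-11 ⇒ h* = (30)/11 = 2.7273.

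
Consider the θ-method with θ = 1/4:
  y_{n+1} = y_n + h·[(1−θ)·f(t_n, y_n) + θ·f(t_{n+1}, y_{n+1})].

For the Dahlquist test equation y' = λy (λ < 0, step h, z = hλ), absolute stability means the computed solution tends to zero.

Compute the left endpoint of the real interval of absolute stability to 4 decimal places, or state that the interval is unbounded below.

Test eqn y'=λy, z=hλ:
  y_{n+1} = y_n + z·[3/4·y_n + 1/4·y_{n+1}] ⇒ (1 − 1/4z)y_{n+1} = (1 + 3/4z)y_n
  ⇒ R(z) = (1 + 3/4z)/(1 − 1/4z).

Find x<0 with |R(x)|<1.
x=-0.52: |R|=0.5398
R=−1: 1+3/4x = −1+1/4x ⇒ -1/2x=2 ⇒ x=2/(-1/2)=-4.0000
Confirm numerically:
  x=-3.860: |R|=0.96438 <1
  x=-3.407: |R|=0.83988 <1
  x=-2.425: |R|=0.50973 <1
  x=-1.751: |R|=0.21788 <1
  x=-4.508: |R|=1.11942 >1
  x=-4.148: |R|=1.03633 >1
Interval (-4.0000, 0).

left endpoint -4.0000.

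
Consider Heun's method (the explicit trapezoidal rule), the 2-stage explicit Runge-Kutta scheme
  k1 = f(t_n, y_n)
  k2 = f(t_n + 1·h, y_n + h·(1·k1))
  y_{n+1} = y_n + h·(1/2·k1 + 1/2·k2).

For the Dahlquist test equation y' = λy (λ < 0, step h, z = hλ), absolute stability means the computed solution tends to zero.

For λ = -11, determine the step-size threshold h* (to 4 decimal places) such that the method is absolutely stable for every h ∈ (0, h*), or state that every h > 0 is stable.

Set f=λy, z=hλ:
  order 2, 2-stage ⇒ R(z)=1+z+z^2/2
  (e.g. R(-0.84)=0.51280, |R|=0.51280)

Solve |R(x)|<1 on ℝ⁻.
x=-0.84: |R|=0.5128
|R(-2.13)|=1.1384 |R(-1.99)|=0.9900 |R(-0.77)|=0.5264
Bisect:
  x_lo=-2.5036 |R|=1.6304  x_hi=-0.2262 |R|=0.7994
  mid=-1.36492 |R|=0.56658 →hi
  mid=-1.93427 |R|=0.93643 →hi
  mid=-2.21895 |R|=1.24291 →lo
  mid=-2.07661 |R|=1.07954 →lo
  mid=-2.00544 |R|=1.00545 →lo
  mid=-1.96985 |R|=0.97031 →hi
  mid=-1.98765 |R|=0.98772 →hi
  mid=-1.99654 |R|=0.99655 →hi
  mid=-2.00099 |R|=1.00099 →lo
  mid=-1.99877 |R|=0.99877 →hi
  ...
  [-2.00002,-1.99988] ⇒ x*=-2.0000
So |R|<1 on (-2.0000, 0).

(-2.0000,0); λ=-11 ⇒ h* = 0.1818.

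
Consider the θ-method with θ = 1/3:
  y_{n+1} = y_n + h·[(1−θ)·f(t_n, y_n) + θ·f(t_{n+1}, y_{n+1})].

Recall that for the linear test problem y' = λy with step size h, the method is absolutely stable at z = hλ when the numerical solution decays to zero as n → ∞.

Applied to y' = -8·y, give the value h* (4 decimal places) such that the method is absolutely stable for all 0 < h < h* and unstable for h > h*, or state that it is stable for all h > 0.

(-6.0000,0); λ=-8 ⇒ h* = (6)/8 = 0.7500.

With y'=λy (z=hλ):
  y_{n+1} = y_n + z·[2/3·y_n + 1/3·y_{n+1}] ⇒ (1 − 1/3z)y_{n+1} = (1 + 2/3z)y_n
  Hence R(z) = (1 + 2/3z)/(1 − 1/3z).

Solve |R(x)|<1 on ℝ⁻.
x=-0.43: |R|=0.6239
R=−1: 1+2/3x = −1+1/3x ⇒ -1/3x=2 ⇒ x=2/(-1/3)=-6.0000
Confirm numerically:
  x=-5.871: |R|=0.98546 <1
  x=-5.256: |R|=0.90988 <1
  x=-5.209: |R|=0.90364 <1
  x=-3.646: |R|=0.64580 <1
  x=-6.356: |R|=1.03805 >1
  x=-6.113: |R|=1.01240 >1
Stable set (-6.0000, 0).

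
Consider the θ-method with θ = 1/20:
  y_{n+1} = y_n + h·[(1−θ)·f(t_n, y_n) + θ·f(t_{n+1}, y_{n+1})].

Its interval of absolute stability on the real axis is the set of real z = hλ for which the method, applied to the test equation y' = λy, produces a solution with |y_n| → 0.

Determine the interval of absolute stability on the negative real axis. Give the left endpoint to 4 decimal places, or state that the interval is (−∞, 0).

z∈(-2.2222,0).

Set f=λy, z=hλ:
  y_{n+1} = y_n + z·[19/20·y_n + 1/20·y_{n+1}] ⇒ (1 − 1/20z)y_{n+1} = (1 + 19/20z)y_n
  ⇒ R(z) = (1 + 19/20z)/(1 − 1/20z).

Boundary: |R(x)|=1, x<0.
x=-0.86: |R|=0.1755
R=−1: 1+19/20x = −1+1/20x ⇒ -9/10x=2 ⇒ x=2/(-9/10)=-2.2222
Confirm numerically:
  x=-1.911: |R|=0.74433 <1
  x=-1.504: |R|=0.39881 <1
  x=-1.472: |R|=0.37109 <1
  x=-1.360: |R|=0.27341 <1
  x=-2.789: |R|=1.44767 >1
  x=-2.716: |R|=1.39127 >1
  x=-2.525: |R|=1.24195 >1
Interval (-2.2222, 0).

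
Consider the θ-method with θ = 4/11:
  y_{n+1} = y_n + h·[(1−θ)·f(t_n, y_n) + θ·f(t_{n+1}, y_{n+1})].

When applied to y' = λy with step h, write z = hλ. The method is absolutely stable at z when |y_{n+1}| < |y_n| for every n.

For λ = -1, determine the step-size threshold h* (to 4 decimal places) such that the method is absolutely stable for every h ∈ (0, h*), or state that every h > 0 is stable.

Test eqn y'=λy, z=hλ:
  y_{n+1} = y_n + z·[7/11·y_n + 4/11·y_{n+1}] ⇒ (1 − 4/11z)y_{n+1} = (1 + 7/11z)y_n
  Hence R(z) = (1 + 7/11z)/(1 − 4/11z).

Solve |R(x)|<1 on ℝ⁻.
x=-0.96: |R|=0.2884
R=−1: 1+7/11x = −1+4/11x ⇒ -3/11x=2 ⇒ x=2/(-3/11)=-7.3333
Confirm numerically:
  x=-6.877: |R|=0.96445 <1
  x=-4.262: |R|=0.67149 <1
  x=-4.259: |R|=0.67103 <1
  x=-7.792: |R|=1.03263 >1
  x=-7.730: |R|=1.02839 >1
  x=-7.499: |R|=1.01212 >1
Interval (-7.3333, 0).

(-7.3333,0); λ=-1 ⇒ h* = (22/3)/1 = 7.3333.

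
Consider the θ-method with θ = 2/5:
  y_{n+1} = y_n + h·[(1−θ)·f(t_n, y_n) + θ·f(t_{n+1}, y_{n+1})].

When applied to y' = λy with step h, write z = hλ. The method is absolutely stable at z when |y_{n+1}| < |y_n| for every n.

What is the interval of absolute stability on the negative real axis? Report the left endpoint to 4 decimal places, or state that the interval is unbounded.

Set f=λy, z=hλ:
  y_{n+1} = y_n + z·[3/5·y_n + 2/5·y_{n+1}] ⇒ (1 − 2/5z)y_{n+1} = (1 + 3/5z)y_n
  ⇒ R(z) = (1 + 3/5z)/(1 − 2/5z).

Find x<0 with |R(x)|<1.
x=-0.97: |R|=0.3012
R=−1: 1+3/5x = −1+2/5x ⇒ -1/5x=2 ⇒ x=2/(-1/5)=-10.0000
Confirm numerically:
  x=-7.332: |R|=0.86432 <1
  x=-6.370: |R|=0.79538 <1
  x=-4.256: |R|=0.57490 <1
  x=-10.591: |R|=1.02257 >1
  x=-10.576: |R|=1.02203 >1
  x=-10.513: |R|=1.01971 >1
Interval (-10.0000, 0).

z∈(-10.0000,0).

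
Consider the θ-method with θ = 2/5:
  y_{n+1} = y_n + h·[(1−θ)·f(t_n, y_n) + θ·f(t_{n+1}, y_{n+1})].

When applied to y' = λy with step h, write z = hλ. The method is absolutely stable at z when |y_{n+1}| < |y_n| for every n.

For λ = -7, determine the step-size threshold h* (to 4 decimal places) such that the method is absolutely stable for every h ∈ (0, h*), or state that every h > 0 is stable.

(-10.0000,0); λ=-7 ⇒ h* = (10)/7 = 1.4286.

With y'=λy (z=hλ):
  y_{n+1} = y_n + z·[3/5·y_n + 2/5·y_{n+1}] ⇒ (1 − 2/5z)y_{n+1} = (1 + 3/5z)y_n
  R(z) = (1 + 3/5z)/(1 − 2/5z).

Find x<0 with |R(x)|<1.
x=-0.82: |R|=0.3825
R=−1: 1+3/5x = −1+2/5x ⇒ -1/5x=2 ⇒ x=2/(-1/5)=-10.0000
Confirm numerically:
  x=-9.446: |R|=0.97681 <1
  x=-6.403: |R|=0.79799 <1
  x=-5.920: |R|=0.75772 <1
  x=-4.011: |R|=0.54009 <1
  x=-10.533: |R|=1.02045 >1
  x=-10.334: |R|=1.01301 >1
  x=-10.159: |R|=1.00628 >1
Interval (-10.0000, 0).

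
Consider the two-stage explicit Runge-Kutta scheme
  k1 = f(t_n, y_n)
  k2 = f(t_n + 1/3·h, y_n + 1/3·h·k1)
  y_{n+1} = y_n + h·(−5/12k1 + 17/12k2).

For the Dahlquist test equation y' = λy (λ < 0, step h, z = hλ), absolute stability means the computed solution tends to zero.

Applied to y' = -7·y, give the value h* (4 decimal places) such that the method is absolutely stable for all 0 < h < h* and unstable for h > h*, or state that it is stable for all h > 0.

(-2.1176,0); λ=-7 ⇒ h* = (36/17)/7 = 0.3025.

Set f=λy, z=hλ:
  k1=λy_n ⇒ h·k1=z·y_n;  k2=λ(1+1/3z)y_n ⇒ h·k2=z(1+1/3z)y_n
  y_{n+1}/y_n = 1 − 5/12z + 17/12z(1+1/3z) = 1 + z + 17/36z²
  R(z) = 1 + z + 17/36z².

Boundary: |R(x)|=1, x<0.
x=-0.71: |R|=0.5280
R=1: x+17/36x²=0 ⇒ x=−36/17=-2.1176; min R=1−1/(4·17/36)=0.4706>−1
Confirm numerically:
  x=-1.521: |R|=0.57146 <1
  x=-1.199: |R|=0.47987 <1
  x=-0.993: |R|=0.47263 <1
  x=-2.532: |R|=1.49543 >1
  x=-2.424: |R|=1.35067 >1
Interval (-2.1176, 0).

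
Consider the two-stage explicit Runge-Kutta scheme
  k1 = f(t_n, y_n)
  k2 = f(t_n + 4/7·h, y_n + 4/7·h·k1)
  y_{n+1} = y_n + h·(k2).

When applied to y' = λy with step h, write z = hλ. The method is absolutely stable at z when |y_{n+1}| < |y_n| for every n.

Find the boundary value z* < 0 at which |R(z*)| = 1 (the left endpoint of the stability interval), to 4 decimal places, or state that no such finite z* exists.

z* = -1.7500.

Test eqn y'=λy, z=hλ:
  k1=λy_n ⇒ h·k1=z·y_n;  k2=λ(1+4/7z)y_n ⇒ h·k2=z(1+4/7z)y_n
  y_{n+1}/y_n = 1 + z(1+4/7z) = 1 + z + 4/7z²
  Hence R(z) = 1 + z + 4/7z².

Solve |R(x)|<1 on ℝ⁻.
x=-0.89: |R|=0.5626
R=1: x+4/7x²=0 ⇒ x=−7/4=-1.7500; min R=1−1/(4·4/7)=0.5625>−1
Confirm numerically:
  x=-1.706: |R|=0.95711 <1
  x=-1.267: |R|=0.65031 <1
  x=-1.200: |R|=0.62286 <1
  x=-2.143: |R|=1.48126 >1
  x=-2.080: |R|=1.39223 >1
  x=-1.960: |R|=1.23520 >1
Stable set (-1.7500, 0).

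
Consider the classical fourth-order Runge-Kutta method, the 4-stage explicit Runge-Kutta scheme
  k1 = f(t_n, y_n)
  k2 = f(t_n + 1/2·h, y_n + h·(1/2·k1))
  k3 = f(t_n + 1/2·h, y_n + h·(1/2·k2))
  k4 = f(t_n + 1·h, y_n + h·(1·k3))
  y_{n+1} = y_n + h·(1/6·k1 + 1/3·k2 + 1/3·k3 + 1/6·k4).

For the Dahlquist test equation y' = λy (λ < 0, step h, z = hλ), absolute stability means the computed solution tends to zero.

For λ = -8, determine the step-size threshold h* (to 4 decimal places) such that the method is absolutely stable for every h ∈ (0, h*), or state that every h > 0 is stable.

With y'=λy (z=hλ):
  order 4, 4-stage ⇒ R(z)=1+z+z^2/2+z^3/6+z^4/24
  (e.g. R(-1.12)=0.33861, |R|=0.33861)

Boundary: |R(x)|=1, x<0.
x=-1.12: |R|=0.3386
|R(-3.02)|=1.4155 |R(-2.87)|=1.1354 |R(-1.43)|=0.2793
Bisect:
  x_lo=-3.5084 |R|=2.7615  x_hi=-0.1372 |R|=0.8718
  mid=-1.82281 |R|=0.28908 →hi
  mid=-2.66560 |R|=0.83404 →hi
  mid=-3.08700 |R|=1.55869 →lo
  mid=-2.87630 |R|=1.14611 →lo
  mid=-2.77095 |R|=0.97859 →hi
  mid=-2.82363 |R|=1.05935 →lo
  mid=-2.79729 |R|=1.01824 →lo
  mid=-2.78412 |R|=0.99823 →hi
  ...
  [-2.78536,-2.78515] ⇒ x*=-2.7853
Stable set (-2.7853, 0).

(-2.7853,0); λ=-8 ⇒ h* = 0.3482.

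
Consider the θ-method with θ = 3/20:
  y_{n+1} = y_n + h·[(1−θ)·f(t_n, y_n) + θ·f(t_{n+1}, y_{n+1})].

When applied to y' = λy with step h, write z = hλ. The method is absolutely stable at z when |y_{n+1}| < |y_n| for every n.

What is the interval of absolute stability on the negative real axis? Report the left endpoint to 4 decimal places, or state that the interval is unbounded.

z∈(-2.8571,0).

Set f=λy, z=hλ:
  y_{n+1} = y_n + z·[17/20·y_n + 3/20·y_{n+1}] ⇒ (1 − 3/20z)y_{n+1} = (1 + 17/20z)y_n
  R(z) = (1 + 17/20z)/(1 − 3/20z).

Solve |R(x)|<1 on ℝ⁻.
x=-0.87: |R|=0.2304
R=−1: 1+17/20x = −1+3/20x ⇒ -7/10x=2 ⇒ x=2/(-7/10)=-2.8571
Confirm numerically:
  x=-2.803: |R|=0.97332 <1
  x=-2.750: |R|=0.94690 <1
  x=-1.706: |R|=0.35839 <1
  x=-3.154: |R|=1.14106 >1
  x=-3.092: |R|=1.11231 >1
Stable set (-2.8571, 0).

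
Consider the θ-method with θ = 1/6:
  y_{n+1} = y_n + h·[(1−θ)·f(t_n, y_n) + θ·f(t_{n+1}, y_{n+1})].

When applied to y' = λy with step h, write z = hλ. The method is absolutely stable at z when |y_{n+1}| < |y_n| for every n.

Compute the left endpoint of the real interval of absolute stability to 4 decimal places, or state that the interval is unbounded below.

With y'=λy (z=hλ):
  y_{n+1} = y_n + z·[5/6·y_n + 1/6·y_{n+1}] ⇒ (1 − 1/6z)y_{n+1} = (1 + 5/6z)y_n
  R(z) = (1 + 5/6z)/(1 − 1/6z).

Boundary: |R(x)|=1, x<0.
x=-0.46: |R|=0.5728
R=−1: 1+5/6x = −1+1/6x ⇒ -2/3x=2 ⇒ x=2/(-2/3)=-3.0000
Confirm numerically:
  x=-2.776: |R|=0.89790 <1
  x=-1.954: |R|=0.47398 <1
  x=-1.953: |R|=0.47341 <1
  x=-3.559: |R|=1.23392 >1
  x=-3.269: |R|=1.11609 >1
Interval (-3.0000, 0).

left endpoint -3.0000.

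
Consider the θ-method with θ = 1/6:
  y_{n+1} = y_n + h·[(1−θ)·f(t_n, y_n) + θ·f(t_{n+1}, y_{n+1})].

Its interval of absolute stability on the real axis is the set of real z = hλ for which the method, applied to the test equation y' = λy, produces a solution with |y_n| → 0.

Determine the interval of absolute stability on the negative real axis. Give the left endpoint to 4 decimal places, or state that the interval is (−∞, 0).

z∈(-3.0000,0).

Set f=λy, z=hλ:
  y_{n+1} = y_n + z·[5/6·y_n + 1/6·y_{n+1}] ⇒ (1 − 1/6z)y_{n+1} = (1 + 5/6z)y_n
  ⇒ R(z) = (1 + 5/6z)/(1 − 1/6z).

Boundary: |R(x)|=1, x<0.
x=-1.1: |R|=0.0704
R=−1: 1+5/6x = −1+1/6x ⇒ -2/3x=2 ⇒ x=2/(-2/3)=-3.0000
Confirm numerically:
  x=-2.892: |R|=0.95142 <1
  x=-2.325: |R|=0.67568 <1
  x=-1.974: |R|=0.48533 <1
  x=-1.723: |R|=0.33860 <1
  x=-3.231: |R|=1.10010 >1
  x=-3.120: |R|=1.05263 >1
  x=-3.116: |R|=1.05090 >1
Stable set (-3.0000, 0).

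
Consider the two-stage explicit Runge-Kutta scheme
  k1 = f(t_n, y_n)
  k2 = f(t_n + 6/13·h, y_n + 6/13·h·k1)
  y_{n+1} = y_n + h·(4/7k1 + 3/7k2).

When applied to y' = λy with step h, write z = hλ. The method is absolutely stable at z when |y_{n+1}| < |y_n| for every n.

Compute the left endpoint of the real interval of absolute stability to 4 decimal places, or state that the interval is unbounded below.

z* = -5.0556.

On y'=λy, z=hλ:
  k1=λy_n ⇒ h·k1=z·y_n;  k2=λ(1+6/13z)y_n ⇒ h·k2=z(1+6/13z)y_n
  y_{n+1}/y_n = 1 + 4/7z + 3/7z(1+6/13z) = 1 + z + 18/91z²
  ⇒ R(z) = 1 + z + 18/91z².

Boundary: |R(x)|=1, x<0.
x=-1.34: |R|=0.0152
R=1: x+18/91x²=0 ⇒ x=−91/18=-5.0556; min R=1−1/(4·18/91)=-0.2639>−1
Confirm numerically:
  x=-3.689: |R|=0.00283 <1
  x=-3.571: |R|=0.04862 <1
  x=-2.618: |R|=0.26228 <1
  x=-2.299: |R|=0.25354 <1
  x=-5.491: |R|=1.47295 >1
  x=-5.327: |R|=1.28602 >1
So |R|<1 on (-5.0556, 0).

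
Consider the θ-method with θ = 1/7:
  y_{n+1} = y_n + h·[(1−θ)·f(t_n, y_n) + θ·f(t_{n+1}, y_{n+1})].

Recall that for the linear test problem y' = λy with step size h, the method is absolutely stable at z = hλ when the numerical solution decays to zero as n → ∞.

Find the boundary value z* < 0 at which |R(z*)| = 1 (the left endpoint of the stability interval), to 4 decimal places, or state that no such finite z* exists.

On y'=λy, z=hλ:
  y_{n+1} = y_n + z·[6/7·y_n + 1/7·y_{n+1}] ⇒ (1 − 1/7z)y_{n+1} = (1 + 6/7z)y_n
  Hence R(z) = (1 + 6/7z)/(1 − 1/7z).

Find x<0 with |R(x)|<1.
x=-0.68: |R|=0.3802
R=−1: 1+6/7x = −1+1/7x ⇒ -5/7x=2 ⇒ x=2/(-5/7)=-2.8000
Confirm numerically:
  x=-2.765: |R|=0.98208 <1
  x=-1.965: |R|=0.53430 <1
  x=-1.835: |R|=0.45388 <1
  x=-1.602: |R|=0.30365 <1
  x=-3.340: |R|=1.26112 >1
  x=-2.856: |R|=1.02841 >1
Interval (-2.8000, 0).

z* = -2.8000.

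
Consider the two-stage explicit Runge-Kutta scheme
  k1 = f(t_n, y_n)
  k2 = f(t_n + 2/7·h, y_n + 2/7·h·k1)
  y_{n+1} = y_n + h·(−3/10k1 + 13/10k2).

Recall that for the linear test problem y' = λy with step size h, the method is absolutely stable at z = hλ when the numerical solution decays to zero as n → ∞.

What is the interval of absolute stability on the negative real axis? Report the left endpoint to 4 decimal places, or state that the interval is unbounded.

z∈(-2.6923,0).

With y'=λy (z=hλ):
  k1=λy_n ⇒ h·k1=z·y_n;  k2=λ(1+2/7z)y_n ⇒ h·k2=z(1+2/7z)y_n
  y_{n+1}/y_n = 1 − 3/10z + 13/10z(1+2/7z) = 1 + z + 13/35z²
  Hence R(z) = 1 + z + 13/35z².

Need |R(x)|<1, x<0.
x=-1.06: |R|=0.3573
R=1: x+13/35x²=0 ⇒ x=−35/13=-2.6923; min R=1−1/(4·13/35)=0.3269>−1
Confirm numerically:
  x=-2.648: |R|=0.95642 <1
  x=-2.262: |R|=0.63847 <1
  x=-2.011: |R|=0.49110 <1
  x=-1.623: |R|=0.35539 <1
  x=-3.235: |R|=1.65208 >1
  x=-3.119: |R|=1.49432 >1
  x=-2.773: |R|=1.08311 >1
So |R|<1 on (-2.6923, 0).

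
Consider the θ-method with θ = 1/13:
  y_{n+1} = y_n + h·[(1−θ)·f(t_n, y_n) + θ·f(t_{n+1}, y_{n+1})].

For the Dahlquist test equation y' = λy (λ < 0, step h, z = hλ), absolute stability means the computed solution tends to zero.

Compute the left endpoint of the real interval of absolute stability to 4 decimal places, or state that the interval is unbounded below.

z* = -2.3636.

On y'=λy, z=hλ:
  y_{n+1} = y_n + z·[12/13·y_n + 1/13·y_{n+1}] ⇒ (1 − 1/13z)y_{n+1} = (1 + 12/13z)y_n
  ⇒ R(z) = (1 + 12/13z)/(1 − 1/13z).

Solve |R(x)|<1 on ℝ⁻.
x=-0.48: |R|=0.5371
R=−1: 1+12/13x = −1+1/13x ⇒ -11/13x=2 ⇒ x=2/(-11/13)=-2.3636
Confirm numerically:
  x=-2.057: |R|=0.77598 <1
  x=-1.999: |R|=0.73258 <1
  x=-1.497: |R|=0.34242 <1
  x=-2.841: |R|=1.33148 >1
  x=-2.762: |R|=1.27801 >1
So |R|<1 on (-2.3636, 0).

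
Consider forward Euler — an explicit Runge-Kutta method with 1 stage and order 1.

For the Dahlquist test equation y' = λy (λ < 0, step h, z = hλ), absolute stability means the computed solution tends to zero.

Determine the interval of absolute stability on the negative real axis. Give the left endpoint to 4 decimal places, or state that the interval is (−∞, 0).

On y'=λy, z=hλ:
  order 1, 1-stage ⇒ R(z)=1+z
  (e.g. R(-0.61)=0.39000, |R|=0.39000)

Boundary: |R(x)|=1, x<0.
x=-0.61: |R|=0.3900
|R(-2.34)|=1.3400 |R(-1.25)|=0.2500 |R(-0.67)|=0.3300
Bisect:
  x_lo=-2.7877 |R|=1.7877  x_hi=-0.2560 |R|=0.7440
  mid=-1.52183 |R|=0.52183 →hi
  mid=-2.15475 |R|=1.15475 →lo
  mid=-1.83829 |R|=0.83829 →hi
  mid=-1.99652 |R|=0.99652 →hi
  mid=-2.07563 |R|=1.07563 →lo
  mid=-2.03607 |R|=1.03607 →lo
  mid=-2.01630 |R|=1.01630 →lo
  mid=-2.00641 |R|=1.00641 →lo
  mid=-2.00146 |R|=1.00146 →lo
  ...
  [-2.00007,-1.99992] ⇒ x*=-2.0000
Interval (-2.0000, 0).

(-2.0000, 0).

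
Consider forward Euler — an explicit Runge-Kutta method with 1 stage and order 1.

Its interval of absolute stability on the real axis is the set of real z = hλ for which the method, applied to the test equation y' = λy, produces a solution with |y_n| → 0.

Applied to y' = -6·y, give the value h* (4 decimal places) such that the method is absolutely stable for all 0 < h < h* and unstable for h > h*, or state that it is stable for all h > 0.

With y'=λy (z=hλ):
  order 1, 1-stage ⇒ R(z)=1+z
  (e.g. R(-0.54)=0.46000, |R|=0.46000)

Find x<0 with |R(x)|<1.
x=-0.54: |R|=0.4600
|R(-1.85)|=0.8500 |R(-1.76)|=0.7600 |R(-0.77)|=0.2300
Bisect:
  x_lo=-2.8739 |R|=1.8739  x_hi=-0.0648 |R|=0.9352
  mid=-1.46936 |R|=0.46936 →hi
  mid=-2.17165 |R|=1.17165 →lo
  mid=-1.82050 |R|=0.82050 →hi
  mid=-1.99608 |R|=0.99608 →hi
  mid=-2.08386 |R|=1.08386 →lo
  mid=-2.03997 |R|=1.03997 →lo
  mid=-2.01802 |R|=1.01802 →lo
  ...
  [-2.00002,-1.99985] ⇒ x*=-2.0000
So |R|<1 on (-2.0000, 0).

(-2.0000,0); λ=-6 ⇒ h* = 0.3333.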